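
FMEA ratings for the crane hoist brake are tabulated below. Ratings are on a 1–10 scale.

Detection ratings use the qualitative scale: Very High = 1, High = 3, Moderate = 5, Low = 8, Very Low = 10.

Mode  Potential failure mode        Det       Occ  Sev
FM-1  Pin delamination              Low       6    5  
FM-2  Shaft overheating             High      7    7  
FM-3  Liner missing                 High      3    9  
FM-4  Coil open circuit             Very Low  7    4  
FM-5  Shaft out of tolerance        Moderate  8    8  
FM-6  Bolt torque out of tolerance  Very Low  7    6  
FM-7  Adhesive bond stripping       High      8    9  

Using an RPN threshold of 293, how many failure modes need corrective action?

RPN = Severity × Occurrence × Detection:
  FM-1: 5 × 6 × 8 = 240
  FM-2: 7 × 7 × 3 = 147
  FM-3: 9 × 3 × 3 = 81
  FM-4: 4 × 7 × 10 = 280
  FM-5: 8 × 8 × 5 = 320
  FM-6: 6 × 7 × 10 = 420
  FM-7: 9 × 8 × 3 = 216
Modes with RPN ≥ 293: FM-5 (320), FM-6 (420) → 2.

2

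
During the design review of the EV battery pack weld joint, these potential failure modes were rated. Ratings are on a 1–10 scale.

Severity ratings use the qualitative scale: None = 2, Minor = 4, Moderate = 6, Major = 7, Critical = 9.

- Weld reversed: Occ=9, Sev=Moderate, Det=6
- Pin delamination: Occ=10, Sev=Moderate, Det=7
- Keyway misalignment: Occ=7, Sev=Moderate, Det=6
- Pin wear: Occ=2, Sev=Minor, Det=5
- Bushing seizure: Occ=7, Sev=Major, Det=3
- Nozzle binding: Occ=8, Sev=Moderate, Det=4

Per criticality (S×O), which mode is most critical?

Criticality = Severity × Occurrence:
  Weld reversed: 6 × 9 = 54
  Pin delamination: 6 × 10 = 60
  Keyway misalignment: 6 × 7 = 42
  Pin wear: 4 × 2 = 8
  Bushing seizure: 7 × 7 = 49
  Nozzle binding: 6 × 8 = 48
Highest criticality is 60 → Pin delamination.

Pin delamination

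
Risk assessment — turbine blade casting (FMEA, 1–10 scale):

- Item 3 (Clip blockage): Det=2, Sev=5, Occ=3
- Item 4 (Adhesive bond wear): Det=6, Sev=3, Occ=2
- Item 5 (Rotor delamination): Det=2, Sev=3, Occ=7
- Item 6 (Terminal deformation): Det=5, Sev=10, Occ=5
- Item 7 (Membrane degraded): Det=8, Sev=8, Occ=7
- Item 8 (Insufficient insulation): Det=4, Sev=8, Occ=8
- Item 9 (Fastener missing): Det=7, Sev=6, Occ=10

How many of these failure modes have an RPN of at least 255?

RPN = Severity × Occurrence × Detection:
  Item 3: 5 × 3 × 2 = 30
  Item 4: 3 × 2 × 6 = 36
  Item 5: 3 × 7 × 2 = 42
  Item 6: 10 × 5 × 5 = 250
  Item 7: 8 × 7 × 8 = 448
  Item 8: 8 × 8 × 4 = 256
  Item 9: 6 × 10 × 7 = 420
Modes with RPN ≥ 255: Item 7 (448), Item 8 (256), Item 9 (420) → 3.

3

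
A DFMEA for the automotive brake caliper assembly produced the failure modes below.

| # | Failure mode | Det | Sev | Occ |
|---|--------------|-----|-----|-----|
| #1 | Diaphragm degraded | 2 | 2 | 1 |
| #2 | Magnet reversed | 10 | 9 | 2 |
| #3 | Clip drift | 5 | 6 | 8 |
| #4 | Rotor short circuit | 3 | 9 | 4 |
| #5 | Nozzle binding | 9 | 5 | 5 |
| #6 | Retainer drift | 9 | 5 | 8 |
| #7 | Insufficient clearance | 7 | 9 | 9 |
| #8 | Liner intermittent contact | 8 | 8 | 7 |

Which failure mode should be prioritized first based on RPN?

#7

RPN = Severity × Occurrence × Detection:
  #1: 2 × 1 × 2 = 4
  #2: 9 × 2 × 10 = 180
  #3: 6 × 8 × 5 = 240
  #4: 9 × 4 × 3 = 108
  #5: 5 × 5 × 9 = 225
  #6: 5 × 8 × 9 = 360
  #7: 9 × 9 × 7 = 567
  #8: 8 × 7 × 8 = 448
Highest RPN is 567 → #7.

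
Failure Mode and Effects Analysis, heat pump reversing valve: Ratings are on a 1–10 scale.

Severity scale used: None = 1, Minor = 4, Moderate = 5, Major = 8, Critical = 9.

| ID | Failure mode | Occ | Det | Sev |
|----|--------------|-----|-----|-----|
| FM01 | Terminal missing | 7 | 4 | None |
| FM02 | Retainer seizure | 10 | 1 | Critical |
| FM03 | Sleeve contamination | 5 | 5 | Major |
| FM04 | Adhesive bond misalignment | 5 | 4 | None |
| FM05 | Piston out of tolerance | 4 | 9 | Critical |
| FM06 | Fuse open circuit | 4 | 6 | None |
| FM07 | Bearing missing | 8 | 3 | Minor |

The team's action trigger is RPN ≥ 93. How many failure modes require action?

3

RPN = Severity × Occurrence × Detection:
  FM01: 1 × 7 × 4 = 28
  FM02: 9 × 10 × 1 = 90
  FM03: 8 × 5 × 5 = 200
  FM04: 1 × 5 × 4 = 20
  FM05: 9 × 4 × 9 = 324
  FM06: 1 × 4 × 6 = 24
  FM07: 4 × 8 × 3 = 96
Modes with RPN ≥ 93: FM03 (200), FM05 (324), FM07 (96) → 3.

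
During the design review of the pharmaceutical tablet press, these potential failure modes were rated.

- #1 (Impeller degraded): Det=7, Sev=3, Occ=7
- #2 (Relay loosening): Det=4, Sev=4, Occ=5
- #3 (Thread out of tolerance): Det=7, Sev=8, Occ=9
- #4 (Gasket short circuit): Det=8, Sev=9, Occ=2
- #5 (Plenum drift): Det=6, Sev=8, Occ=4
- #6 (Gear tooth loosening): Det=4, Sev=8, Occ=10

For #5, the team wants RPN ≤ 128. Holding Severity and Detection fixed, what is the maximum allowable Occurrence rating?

2

#5: S=8, O=4, D=6 → current RPN = 192.
Fixed product = 48. Need 48 × O ≤ 128, so O ≤ 128/48 = 2.67.
Maximum integer Occurrence rating = 2 (gives RPN 96; O=3 would give 144 > 128).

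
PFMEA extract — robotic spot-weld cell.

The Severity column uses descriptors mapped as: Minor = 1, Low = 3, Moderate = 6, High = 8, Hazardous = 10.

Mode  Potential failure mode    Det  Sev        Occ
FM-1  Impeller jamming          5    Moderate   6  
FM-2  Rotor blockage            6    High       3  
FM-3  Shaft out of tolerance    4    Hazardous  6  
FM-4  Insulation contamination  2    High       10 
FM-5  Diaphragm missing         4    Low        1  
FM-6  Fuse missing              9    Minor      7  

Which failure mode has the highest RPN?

RPN = Severity × Occurrence × Detection:
  FM-1: 6 × 6 × 5 = 180
  FM-2: 8 × 3 × 6 = 144
  FM-3: 10 × 6 × 4 = 240
  FM-4: 8 × 10 × 2 = 160
  FM-5: 3 × 1 × 4 = 12
  FM-6: 1 × 7 × 9 = 63
Highest RPN is 240 → FM-3.

FM-3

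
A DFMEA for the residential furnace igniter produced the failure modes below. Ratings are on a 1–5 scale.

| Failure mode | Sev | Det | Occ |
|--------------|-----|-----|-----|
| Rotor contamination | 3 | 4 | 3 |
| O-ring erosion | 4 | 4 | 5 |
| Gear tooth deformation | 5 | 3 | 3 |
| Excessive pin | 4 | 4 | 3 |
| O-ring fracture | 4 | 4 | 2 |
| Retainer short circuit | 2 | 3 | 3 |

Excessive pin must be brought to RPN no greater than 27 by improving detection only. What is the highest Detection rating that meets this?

Excessive pin: S=4, O=3, D=4 → current RPN = 48.
Fixed product = 12. Need 12 × D ≤ 27, so D ≤ 27/12 = 2.25.
Maximum integer Detection rating = 2 (gives RPN 24; D=3 would give 36 > 27).

2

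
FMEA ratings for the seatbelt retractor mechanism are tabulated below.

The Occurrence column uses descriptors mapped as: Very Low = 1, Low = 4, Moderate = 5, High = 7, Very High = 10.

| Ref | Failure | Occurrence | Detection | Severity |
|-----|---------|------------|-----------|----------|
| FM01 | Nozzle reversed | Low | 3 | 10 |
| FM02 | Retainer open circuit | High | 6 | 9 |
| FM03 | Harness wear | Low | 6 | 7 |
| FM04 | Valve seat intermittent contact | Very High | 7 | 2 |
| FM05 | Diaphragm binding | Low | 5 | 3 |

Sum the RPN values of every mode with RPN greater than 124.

RPN = Severity × Occurrence × Detection:
  FM01: 10 × 4 × 3 = 120
  FM02: 9 × 7 × 6 = 378
  FM03: 7 × 4 × 6 = 168
  FM04: 2 × 10 × 7 = 140
  FM05: 3 × 4 × 5 = 60
RPN > 124: FM02 (378), FM03 (168), FM04 (140).
Sum: 378 + 168 + 140 = 686.

686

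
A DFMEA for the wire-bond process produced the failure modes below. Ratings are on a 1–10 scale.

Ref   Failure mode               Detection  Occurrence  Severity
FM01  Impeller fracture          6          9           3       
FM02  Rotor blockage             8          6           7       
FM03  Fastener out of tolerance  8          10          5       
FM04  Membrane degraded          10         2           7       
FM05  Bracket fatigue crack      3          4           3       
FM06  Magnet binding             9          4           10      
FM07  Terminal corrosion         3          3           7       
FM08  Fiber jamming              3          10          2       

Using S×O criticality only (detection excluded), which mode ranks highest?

Criticality = Severity × Occurrence:
  FM01: 3 × 9 = 27
  FM02: 7 × 6 = 42
  FM03: 5 × 10 = 50
  FM04: 7 × 2 = 14
  FM05: 3 × 4 = 12
  FM06: 10 × 4 = 40
  FM07: 7 × 3 = 21
  FM08: 2 × 10 = 20
Highest criticality is 50 → FM03.

FM03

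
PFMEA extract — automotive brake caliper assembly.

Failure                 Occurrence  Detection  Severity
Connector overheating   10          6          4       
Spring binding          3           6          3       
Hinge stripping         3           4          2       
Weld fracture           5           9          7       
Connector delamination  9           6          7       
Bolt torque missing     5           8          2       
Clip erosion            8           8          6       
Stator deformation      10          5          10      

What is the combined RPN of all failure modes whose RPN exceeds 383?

884

RPN = Severity × Occurrence × Detection:
  Connector overheating: 4 × 10 × 6 = 240
  Spring binding: 3 × 3 × 6 = 54
  Hinge stripping: 2 × 3 × 4 = 24
  Weld fracture: 7 × 5 × 9 = 315
  Connector delamination: 7 × 9 × 6 = 378
  Bolt torque missing: 2 × 5 × 8 = 80
  Clip erosion: 6 × 8 × 8 = 384
  Stator deformation: 10 × 10 × 5 = 500
RPN > 383: Clip erosion (384), Stator deformation (500).
Sum: 384 + 500 = 884.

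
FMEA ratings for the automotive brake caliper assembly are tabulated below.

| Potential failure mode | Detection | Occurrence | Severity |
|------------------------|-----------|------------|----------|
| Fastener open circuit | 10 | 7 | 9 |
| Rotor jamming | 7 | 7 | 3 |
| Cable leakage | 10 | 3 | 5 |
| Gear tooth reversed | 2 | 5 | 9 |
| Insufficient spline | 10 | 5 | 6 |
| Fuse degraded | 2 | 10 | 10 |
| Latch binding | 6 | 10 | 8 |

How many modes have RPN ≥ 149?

5

RPN = Severity × Occurrence × Detection:
  Fastener open circuit: 9 × 7 × 10 = 630
  Rotor jamming: 3 × 7 × 7 = 147
  Cable leakage: 5 × 3 × 10 = 150
  Gear tooth reversed: 9 × 5 × 2 = 90
  Insufficient spline: 6 × 5 × 10 = 300
  Fuse degraded: 10 × 10 × 2 = 200
  Latch binding: 8 × 10 × 6 = 480
Modes with RPN ≥ 149: Fastener open circuit (630), Cable leakage (150), Insufficient spline (300), Fuse degraded (200), Latch binding (480) → 5.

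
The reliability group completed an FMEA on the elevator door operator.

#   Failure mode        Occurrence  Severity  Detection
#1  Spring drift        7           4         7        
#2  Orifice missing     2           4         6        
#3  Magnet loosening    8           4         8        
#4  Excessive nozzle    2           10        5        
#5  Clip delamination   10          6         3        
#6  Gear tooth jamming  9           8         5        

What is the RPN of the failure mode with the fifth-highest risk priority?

100

RPN = Severity × Occurrence × Detection:
  #1: 4 × 7 × 7 = 196
  #2: 4 × 2 × 6 = 48
  #3: 4 × 8 × 8 = 256
  #4: 10 × 2 × 5 = 100
  #5: 6 × 10 × 3 = 180
  #6: 8 × 9 × 5 = 360
Sorted descending: 360, 256, 196, 180, 100, 48.
The fifth-highest RPN is 100 (#4).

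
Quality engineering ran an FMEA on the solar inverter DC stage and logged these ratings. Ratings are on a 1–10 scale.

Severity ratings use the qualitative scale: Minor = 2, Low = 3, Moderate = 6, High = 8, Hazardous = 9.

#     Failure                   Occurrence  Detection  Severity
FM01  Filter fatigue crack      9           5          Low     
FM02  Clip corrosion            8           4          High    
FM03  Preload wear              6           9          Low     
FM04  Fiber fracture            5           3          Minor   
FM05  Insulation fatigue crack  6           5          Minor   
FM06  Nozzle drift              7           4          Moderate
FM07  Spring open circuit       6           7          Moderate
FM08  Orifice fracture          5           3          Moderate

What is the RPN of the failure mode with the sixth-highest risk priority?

90

RPN = Severity × Occurrence × Detection:
  FM01: 3 × 9 × 5 = 135
  FM02: 8 × 8 × 4 = 256
  FM03: 3 × 6 × 9 = 162
  FM04: 2 × 5 × 3 = 30
  FM05: 2 × 6 × 5 = 60
  FM06: 6 × 7 × 4 = 168
  FM07: 6 × 6 × 7 = 252
  FM08: 6 × 5 × 3 = 90
Sorted descending: 256, 252, 168, 162, 135, 90, 60, 30.
The sixth-highest RPN is 90 (FM08).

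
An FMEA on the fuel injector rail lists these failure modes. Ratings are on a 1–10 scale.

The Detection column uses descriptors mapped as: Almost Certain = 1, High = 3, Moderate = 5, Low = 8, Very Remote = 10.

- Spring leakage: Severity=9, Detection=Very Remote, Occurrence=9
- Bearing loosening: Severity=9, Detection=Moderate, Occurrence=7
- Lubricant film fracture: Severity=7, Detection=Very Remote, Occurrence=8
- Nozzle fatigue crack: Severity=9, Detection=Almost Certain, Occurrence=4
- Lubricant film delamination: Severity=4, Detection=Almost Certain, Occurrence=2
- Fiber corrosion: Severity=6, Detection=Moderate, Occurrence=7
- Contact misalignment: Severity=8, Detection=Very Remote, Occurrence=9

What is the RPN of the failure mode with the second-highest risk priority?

RPN = Severity × Occurrence × Detection:
  Spring leakage: 9 × 9 × 10 = 810
  Bearing loosening: 9 × 7 × 5 = 315
  Lubricant film fracture: 7 × 8 × 10 = 560
  Nozzle fatigue crack: 9 × 4 × 1 = 36
  Lubricant film delamination: 4 × 2 × 1 = 8
  Fiber corrosion: 6 × 7 × 5 = 210
  Contact misalignment: 8 × 9 × 10 = 720
Sorted descending: 810, 720, 560, 315, 210, 36, 8.
The second-highest RPN is 720 (Contact misalignment).

720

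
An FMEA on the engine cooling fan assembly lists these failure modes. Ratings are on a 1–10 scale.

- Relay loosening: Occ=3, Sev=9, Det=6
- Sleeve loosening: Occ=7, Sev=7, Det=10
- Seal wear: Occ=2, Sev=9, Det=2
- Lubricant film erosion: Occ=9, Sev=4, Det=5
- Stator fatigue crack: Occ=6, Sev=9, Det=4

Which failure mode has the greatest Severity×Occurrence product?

Criticality = Severity × Occurrence:
  Relay loosening: 9 × 3 = 27
  Sleeve loosening: 7 × 7 = 49
  Seal wear: 9 × 2 = 18
  Lubricant film erosion: 4 × 9 = 36
  Stator fatigue crack: 9 × 6 = 54
Highest criticality is 54 → Stator fatigue crack.

Stator fatigue crack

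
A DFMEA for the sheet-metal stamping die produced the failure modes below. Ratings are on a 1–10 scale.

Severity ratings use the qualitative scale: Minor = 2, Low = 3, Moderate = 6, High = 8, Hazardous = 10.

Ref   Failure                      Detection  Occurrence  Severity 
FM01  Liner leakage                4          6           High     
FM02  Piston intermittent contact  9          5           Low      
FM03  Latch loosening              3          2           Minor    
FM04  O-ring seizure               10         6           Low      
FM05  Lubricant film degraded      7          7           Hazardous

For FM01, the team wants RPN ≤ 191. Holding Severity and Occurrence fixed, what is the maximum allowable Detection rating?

FM01: S=8, O=6, D=4 → current RPN = 192.
Fixed product = 48. Need 48 × D ≤ 191, so D ≤ 191/48 = 3.98.
Maximum integer Detection rating = 3 (gives RPN 144; D=4 would give 192 > 191).

3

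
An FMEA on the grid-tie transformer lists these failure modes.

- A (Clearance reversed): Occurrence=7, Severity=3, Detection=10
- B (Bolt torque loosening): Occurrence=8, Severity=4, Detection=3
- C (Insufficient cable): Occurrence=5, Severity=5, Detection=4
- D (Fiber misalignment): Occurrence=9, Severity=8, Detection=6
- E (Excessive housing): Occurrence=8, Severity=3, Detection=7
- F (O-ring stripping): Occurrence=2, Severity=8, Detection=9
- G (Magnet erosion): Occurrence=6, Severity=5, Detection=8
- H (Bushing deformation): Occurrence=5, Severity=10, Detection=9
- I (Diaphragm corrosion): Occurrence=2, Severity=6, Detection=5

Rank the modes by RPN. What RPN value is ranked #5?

RPN = Severity × Occurrence × Detection:
  A: 3 × 7 × 10 = 210
  B: 4 × 8 × 3 = 96
  C: 5 × 5 × 4 = 100
  D: 8 × 9 × 6 = 432
  E: 3 × 8 × 7 = 168
  F: 8 × 2 × 9 = 144
  G: 5 × 6 × 8 = 240
  H: 10 × 5 × 9 = 450
  I: 6 × 2 × 5 = 60
Sorted descending: 450, 432, 240, 210, 168, 144, 100, 96, 60.
The fifth-highest RPN is 168 (E).

168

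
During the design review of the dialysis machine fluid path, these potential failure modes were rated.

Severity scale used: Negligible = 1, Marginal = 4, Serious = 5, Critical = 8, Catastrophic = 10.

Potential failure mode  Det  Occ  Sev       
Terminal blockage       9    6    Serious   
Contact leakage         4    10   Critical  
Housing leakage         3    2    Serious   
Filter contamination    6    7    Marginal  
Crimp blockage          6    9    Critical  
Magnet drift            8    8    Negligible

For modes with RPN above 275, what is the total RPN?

752

RPN = Severity × Occurrence × Detection:
  Terminal blockage: 5 × 6 × 9 = 270
  Contact leakage: 8 × 10 × 4 = 320
  Housing leakage: 5 × 2 × 3 = 30
  Filter contamination: 4 × 7 × 6 = 168
  Crimp blockage: 8 × 9 × 6 = 432
  Magnet drift: 1 × 8 × 8 = 64
RPN > 275: Contact leakage (320), Crimp blockage (432).
Sum: 320 + 432 = 752.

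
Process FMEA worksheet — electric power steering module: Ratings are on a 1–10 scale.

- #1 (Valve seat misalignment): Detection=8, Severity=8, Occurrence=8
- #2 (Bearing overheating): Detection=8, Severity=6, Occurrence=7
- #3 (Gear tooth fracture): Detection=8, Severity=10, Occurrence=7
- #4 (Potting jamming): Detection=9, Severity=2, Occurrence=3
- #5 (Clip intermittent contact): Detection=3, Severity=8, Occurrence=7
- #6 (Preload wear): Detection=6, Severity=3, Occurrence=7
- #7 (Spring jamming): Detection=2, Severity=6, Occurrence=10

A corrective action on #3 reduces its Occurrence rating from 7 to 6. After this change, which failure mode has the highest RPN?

#1

RPN = Severity × Occurrence × Detection:
  #1: 8 × 8 × 8 = 512
  #2: 6 × 7 × 8 = 336
  #3: 10 × 7 × 8 = 560
  #4: 2 × 3 × 9 = 54
  #5: 8 × 7 × 3 = 168
  #6: 3 × 7 × 6 = 126
  #7: 6 × 10 × 2 = 120
After action: #3 → 10 × 6 × 8 = 480.
Revised RPNs: #1=512, #3=480, #2=336, #5=168, #6=126, #7=120, #4=54.
Highest is now #1 (512).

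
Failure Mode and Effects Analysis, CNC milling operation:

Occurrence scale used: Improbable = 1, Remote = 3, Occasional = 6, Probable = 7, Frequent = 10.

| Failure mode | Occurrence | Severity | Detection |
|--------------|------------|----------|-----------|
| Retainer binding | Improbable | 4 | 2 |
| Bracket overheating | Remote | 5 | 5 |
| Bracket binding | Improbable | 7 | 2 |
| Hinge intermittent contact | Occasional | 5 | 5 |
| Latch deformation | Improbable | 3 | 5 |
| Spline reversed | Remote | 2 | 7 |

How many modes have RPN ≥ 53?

RPN = Severity × Occurrence × Detection:
  Retainer binding: 4 × 1 × 2 = 8
  Bracket overheating: 5 × 3 × 5 = 75
  Bracket binding: 7 × 1 × 2 = 14
  Hinge intermittent contact: 5 × 6 × 5 = 150
  Latch deformation: 3 × 1 × 5 = 15
  Spline reversed: 2 × 3 × 7 = 42
Modes with RPN ≥ 53: Bracket overheating (75), Hinge intermittent contact (150) → 2.

2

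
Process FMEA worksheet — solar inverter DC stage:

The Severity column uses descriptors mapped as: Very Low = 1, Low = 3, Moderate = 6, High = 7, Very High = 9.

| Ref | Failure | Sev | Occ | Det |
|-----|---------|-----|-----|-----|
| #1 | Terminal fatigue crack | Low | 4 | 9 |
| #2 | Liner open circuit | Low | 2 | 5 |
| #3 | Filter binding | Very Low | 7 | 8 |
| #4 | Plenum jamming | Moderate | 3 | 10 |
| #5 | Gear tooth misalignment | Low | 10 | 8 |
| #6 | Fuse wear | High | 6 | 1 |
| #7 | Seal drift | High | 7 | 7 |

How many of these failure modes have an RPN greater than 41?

RPN = Severity × Occurrence × Detection:
  #1: 3 × 4 × 9 = 108
  #2: 3 × 2 × 5 = 30
  #3: 1 × 7 × 8 = 56
  #4: 6 × 3 × 10 = 180
  #5: 3 × 10 × 8 = 240
  #6: 7 × 6 × 1 = 42
  #7: 7 × 7 × 7 = 343
Modes with RPN > 41: #1 (108), #3 (56), #4 (180), #5 (240), #6 (42), #7 (343) → 6.

6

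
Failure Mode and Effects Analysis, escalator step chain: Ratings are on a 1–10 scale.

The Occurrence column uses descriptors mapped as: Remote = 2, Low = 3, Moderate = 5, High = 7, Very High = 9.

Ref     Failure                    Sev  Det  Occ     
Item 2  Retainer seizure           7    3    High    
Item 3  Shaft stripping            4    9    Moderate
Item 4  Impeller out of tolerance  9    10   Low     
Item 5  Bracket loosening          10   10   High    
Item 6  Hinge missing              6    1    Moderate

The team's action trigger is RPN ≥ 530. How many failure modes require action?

RPN = Severity × Occurrence × Detection:
  Item 2: 7 × 7 × 3 = 147
  Item 3: 4 × 5 × 9 = 180
  Item 4: 9 × 3 × 10 = 270
  Item 5: 10 × 7 × 10 = 700
  Item 6: 6 × 5 × 1 = 30
Modes with RPN ≥ 530: Item 5 (700) → 1.

1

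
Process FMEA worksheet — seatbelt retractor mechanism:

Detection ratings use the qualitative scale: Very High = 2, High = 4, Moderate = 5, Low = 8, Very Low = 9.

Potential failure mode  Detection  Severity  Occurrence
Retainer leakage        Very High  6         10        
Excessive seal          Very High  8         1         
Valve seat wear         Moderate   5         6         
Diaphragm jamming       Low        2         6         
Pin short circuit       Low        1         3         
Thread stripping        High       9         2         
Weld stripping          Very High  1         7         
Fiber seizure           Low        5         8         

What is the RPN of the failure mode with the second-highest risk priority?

RPN = Severity × Occurrence × Detection:
  Retainer leakage: 6 × 10 × 2 = 120
  Excessive seal: 8 × 1 × 2 = 16
  Valve seat wear: 5 × 6 × 5 = 150
  Diaphragm jamming: 2 × 6 × 8 = 96
  Pin short circuit: 1 × 3 × 8 = 24
  Thread stripping: 9 × 2 × 4 = 72
  Weld stripping: 1 × 7 × 2 = 14
  Fiber seizure: 5 × 8 × 8 = 320
Sorted descending: 320, 150, 120, 96, 72, 24, 16, 14.
The second-highest RPN is 150 (Valve seat wear).

150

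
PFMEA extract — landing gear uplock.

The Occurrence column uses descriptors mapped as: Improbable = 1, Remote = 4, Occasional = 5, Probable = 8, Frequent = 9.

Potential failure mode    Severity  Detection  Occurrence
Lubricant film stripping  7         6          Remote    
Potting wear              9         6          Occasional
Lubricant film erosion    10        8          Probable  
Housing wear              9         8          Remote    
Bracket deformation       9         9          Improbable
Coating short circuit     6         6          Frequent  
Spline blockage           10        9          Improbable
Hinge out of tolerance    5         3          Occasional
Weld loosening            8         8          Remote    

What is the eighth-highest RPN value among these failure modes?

RPN = Severity × Occurrence × Detection:
  Lubricant film stripping: 7 × 4 × 6 = 168
  Potting wear: 9 × 5 × 6 = 270
  Lubricant film erosion: 10 × 8 × 8 = 640
  Housing wear: 9 × 4 × 8 = 288
  Bracket deformation: 9 × 1 × 9 = 81
  Coating short circuit: 6 × 9 × 6 = 324
  Spline blockage: 10 × 1 × 9 = 90
  Hinge out of tolerance: 5 × 5 × 3 = 75
  Weld loosening: 8 × 4 × 8 = 256
Sorted descending: 640, 324, 288, 270, 256, 168, 90, 81, 75.
The eighth-highest RPN is 81 (Bracket deformation).

81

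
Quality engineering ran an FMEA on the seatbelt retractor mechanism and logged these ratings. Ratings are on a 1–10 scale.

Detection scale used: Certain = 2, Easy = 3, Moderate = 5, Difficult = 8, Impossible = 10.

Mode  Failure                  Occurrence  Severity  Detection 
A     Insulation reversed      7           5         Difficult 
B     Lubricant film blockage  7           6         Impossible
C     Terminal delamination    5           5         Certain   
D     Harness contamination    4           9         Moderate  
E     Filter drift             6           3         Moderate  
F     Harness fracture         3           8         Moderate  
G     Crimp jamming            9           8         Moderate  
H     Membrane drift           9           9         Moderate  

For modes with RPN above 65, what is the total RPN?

RPN = Severity × Occurrence × Detection:
  A: 5 × 7 × 8 = 280
  B: 6 × 7 × 10 = 420
  C: 5 × 5 × 2 = 50
  D: 9 × 4 × 5 = 180
  E: 3 × 6 × 5 = 90
  F: 8 × 3 × 5 = 120
  G: 8 × 9 × 5 = 360
  H: 9 × 9 × 5 = 405
RPN > 65: A (280), B (420), D (180), E (90), F (120), G (360), H (405).
Sum: 280 + 420 + 180 + 90 + 120 + 360 + 405 = 1855.

1855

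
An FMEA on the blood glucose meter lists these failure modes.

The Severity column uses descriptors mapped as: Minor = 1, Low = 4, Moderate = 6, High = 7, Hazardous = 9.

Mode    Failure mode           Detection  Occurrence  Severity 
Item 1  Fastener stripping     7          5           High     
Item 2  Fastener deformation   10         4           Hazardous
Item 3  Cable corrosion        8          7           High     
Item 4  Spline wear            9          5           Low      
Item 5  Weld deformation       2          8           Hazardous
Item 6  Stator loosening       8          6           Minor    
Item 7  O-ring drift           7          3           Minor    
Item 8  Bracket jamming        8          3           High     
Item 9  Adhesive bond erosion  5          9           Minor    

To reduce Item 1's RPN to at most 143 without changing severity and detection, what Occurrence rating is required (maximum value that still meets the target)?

Item 1: S=7, O=5, D=7 → current RPN = 245.
Fixed product = 49. Need 49 × O ≤ 143, so O ≤ 143/49 = 2.92.
Maximum integer Occurrence rating = 2 (gives RPN 98; O=3 would give 147 > 143).

2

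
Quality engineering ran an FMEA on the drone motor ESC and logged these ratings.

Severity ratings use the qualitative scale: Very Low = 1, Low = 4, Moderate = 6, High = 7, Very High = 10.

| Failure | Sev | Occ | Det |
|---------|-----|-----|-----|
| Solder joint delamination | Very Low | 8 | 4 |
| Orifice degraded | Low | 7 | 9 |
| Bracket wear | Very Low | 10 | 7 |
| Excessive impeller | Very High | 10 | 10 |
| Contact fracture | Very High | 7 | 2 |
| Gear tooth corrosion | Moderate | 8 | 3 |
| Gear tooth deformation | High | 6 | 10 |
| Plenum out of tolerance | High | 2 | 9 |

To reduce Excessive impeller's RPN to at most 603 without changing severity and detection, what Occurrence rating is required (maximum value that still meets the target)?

6

Excessive impeller: S=10, O=10, D=10 → current RPN = 1000.
Fixed product = 100. Need 100 × O ≤ 603, so O ≤ 603/100 = 6.03.
Maximum integer Occurrence rating = 6 (gives RPN 600; O=7 would give 700 > 603).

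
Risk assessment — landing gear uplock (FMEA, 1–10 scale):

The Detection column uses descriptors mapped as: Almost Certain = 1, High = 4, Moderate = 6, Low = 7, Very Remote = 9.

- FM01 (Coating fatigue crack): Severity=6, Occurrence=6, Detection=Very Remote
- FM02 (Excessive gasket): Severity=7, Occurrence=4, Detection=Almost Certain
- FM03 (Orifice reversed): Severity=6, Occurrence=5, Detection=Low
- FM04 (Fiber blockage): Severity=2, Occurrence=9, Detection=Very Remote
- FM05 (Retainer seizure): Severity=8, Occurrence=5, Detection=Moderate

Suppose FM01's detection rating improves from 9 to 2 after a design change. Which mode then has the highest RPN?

FM05

RPN = Severity × Occurrence × Detection:
  FM01: 6 × 6 × 9 = 324
  FM02: 7 × 4 × 1 = 28
  FM03: 6 × 5 × 7 = 210
  FM04: 2 × 9 × 9 = 162
  FM05: 8 × 5 × 6 = 240
After action: FM01 → 6 × 6 × 2 = 72.
Revised RPNs: FM05=240, FM03=210, FM04=162, FM01=72, FM02=28.
Highest is now FM05 (240).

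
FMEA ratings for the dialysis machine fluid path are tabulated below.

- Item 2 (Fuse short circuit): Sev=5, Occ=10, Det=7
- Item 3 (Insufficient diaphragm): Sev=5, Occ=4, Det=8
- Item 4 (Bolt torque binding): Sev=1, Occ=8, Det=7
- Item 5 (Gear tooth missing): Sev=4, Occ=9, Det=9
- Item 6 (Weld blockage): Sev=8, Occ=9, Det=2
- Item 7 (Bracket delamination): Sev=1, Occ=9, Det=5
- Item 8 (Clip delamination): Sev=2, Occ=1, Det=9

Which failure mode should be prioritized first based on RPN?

Item 2

RPN = Severity × Occurrence × Detection:
  Item 2: 5 × 10 × 7 = 350
  Item 3: 5 × 4 × 8 = 160
  Item 4: 1 × 8 × 7 = 56
  Item 5: 4 × 9 × 9 = 324
  Item 6: 8 × 9 × 2 = 144
  Item 7: 1 × 9 × 5 = 45
  Item 8: 2 × 1 × 9 = 18
Highest RPN is 350 → Item 2.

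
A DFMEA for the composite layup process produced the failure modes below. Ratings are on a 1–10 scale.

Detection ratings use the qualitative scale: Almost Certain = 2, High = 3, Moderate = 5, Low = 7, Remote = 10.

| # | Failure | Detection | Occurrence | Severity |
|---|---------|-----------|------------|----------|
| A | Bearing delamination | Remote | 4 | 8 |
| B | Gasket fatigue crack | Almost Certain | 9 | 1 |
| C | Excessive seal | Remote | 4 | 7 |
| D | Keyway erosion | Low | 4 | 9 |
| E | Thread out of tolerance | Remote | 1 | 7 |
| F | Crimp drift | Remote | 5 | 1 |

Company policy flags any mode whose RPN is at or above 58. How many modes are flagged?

4

RPN = Severity × Occurrence × Detection:
  A: 8 × 4 × 10 = 320
  B: 1 × 9 × 2 = 18
  C: 7 × 4 × 10 = 280
  D: 9 × 4 × 7 = 252
  E: 7 × 1 × 10 = 70
  F: 1 × 5 × 10 = 50
Modes with RPN ≥ 58: A (320), C (280), D (252), E (70) → 4.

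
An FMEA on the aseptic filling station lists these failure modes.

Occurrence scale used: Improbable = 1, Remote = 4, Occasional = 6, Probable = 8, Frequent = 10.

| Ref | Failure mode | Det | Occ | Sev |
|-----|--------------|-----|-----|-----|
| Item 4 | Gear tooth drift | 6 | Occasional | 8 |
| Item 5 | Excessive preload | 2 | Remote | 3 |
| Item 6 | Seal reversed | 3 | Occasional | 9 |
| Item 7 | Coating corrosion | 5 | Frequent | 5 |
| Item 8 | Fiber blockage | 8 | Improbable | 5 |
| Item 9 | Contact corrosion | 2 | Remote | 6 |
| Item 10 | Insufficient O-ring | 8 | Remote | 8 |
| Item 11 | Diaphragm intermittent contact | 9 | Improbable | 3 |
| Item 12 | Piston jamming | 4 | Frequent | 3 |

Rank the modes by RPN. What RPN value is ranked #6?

RPN = Severity × Occurrence × Detection:
  Item 4: 8 × 6 × 6 = 288
  Item 5: 3 × 4 × 2 = 24
  Item 6: 9 × 6 × 3 = 162
  Item 7: 5 × 10 × 5 = 250
  Item 8: 5 × 1 × 8 = 40
  Item 9: 6 × 4 × 2 = 48
  Item 10: 8 × 4 × 8 = 256
  Item 11: 3 × 1 × 9 = 27
  Item 12: 3 × 10 × 4 = 120
Sorted descending: 288, 256, 250, 162, 120, 48, 40, 27, 24.
The sixth-highest RPN is 48 (Item 9).

48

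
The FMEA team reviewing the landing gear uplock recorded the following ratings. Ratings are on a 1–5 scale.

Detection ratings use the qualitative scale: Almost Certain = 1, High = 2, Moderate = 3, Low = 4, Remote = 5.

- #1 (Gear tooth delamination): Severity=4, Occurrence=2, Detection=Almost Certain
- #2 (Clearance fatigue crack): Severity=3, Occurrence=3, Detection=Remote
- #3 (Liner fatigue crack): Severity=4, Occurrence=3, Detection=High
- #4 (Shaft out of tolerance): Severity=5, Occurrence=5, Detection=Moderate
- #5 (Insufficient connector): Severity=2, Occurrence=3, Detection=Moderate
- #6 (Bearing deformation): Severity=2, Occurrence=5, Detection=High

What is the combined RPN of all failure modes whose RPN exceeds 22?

RPN = Severity × Occurrence × Detection:
  #1: 4 × 2 × 1 = 8
  #2: 3 × 3 × 5 = 45
  #3: 4 × 3 × 2 = 24
  #4: 5 × 5 × 3 = 75
  #5: 2 × 3 × 3 = 18
  #6: 2 × 5 × 2 = 20
RPN > 22: #2 (45), #3 (24), #4 (75).
Sum: 45 + 24 + 75 = 144.

144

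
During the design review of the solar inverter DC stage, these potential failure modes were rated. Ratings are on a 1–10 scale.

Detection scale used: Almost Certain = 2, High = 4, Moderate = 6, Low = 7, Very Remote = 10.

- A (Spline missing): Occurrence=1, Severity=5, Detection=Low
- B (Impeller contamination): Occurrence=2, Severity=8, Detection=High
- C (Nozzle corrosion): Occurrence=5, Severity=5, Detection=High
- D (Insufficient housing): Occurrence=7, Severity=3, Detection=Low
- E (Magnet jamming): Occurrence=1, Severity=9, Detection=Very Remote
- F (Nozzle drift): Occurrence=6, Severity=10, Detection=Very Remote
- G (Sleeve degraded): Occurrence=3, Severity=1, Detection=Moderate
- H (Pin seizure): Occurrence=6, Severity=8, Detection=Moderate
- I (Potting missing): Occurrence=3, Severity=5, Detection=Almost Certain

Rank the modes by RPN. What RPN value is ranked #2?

RPN = Severity × Occurrence × Detection:
  A: 5 × 1 × 7 = 35
  B: 8 × 2 × 4 = 64
  C: 5 × 5 × 4 = 100
  D: 3 × 7 × 7 = 147
  E: 9 × 1 × 10 = 90
  F: 10 × 6 × 10 = 600
  G: 1 × 3 × 6 = 18
  H: 8 × 6 × 6 = 288
  I: 5 × 3 × 2 = 30
Sorted descending: 600, 288, 147, 100, 90, 64, 35, 30, 18.
The second-highest RPN is 288 (H).

288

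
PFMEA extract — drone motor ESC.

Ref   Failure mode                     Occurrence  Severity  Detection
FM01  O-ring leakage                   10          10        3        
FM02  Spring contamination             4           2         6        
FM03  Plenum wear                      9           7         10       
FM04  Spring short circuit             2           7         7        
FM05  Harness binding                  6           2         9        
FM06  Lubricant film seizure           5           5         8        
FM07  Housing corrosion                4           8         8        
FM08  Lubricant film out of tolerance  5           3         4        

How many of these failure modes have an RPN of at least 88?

6

RPN = Severity × Occurrence × Detection:
  FM01: 10 × 10 × 3 = 300
  FM02: 2 × 4 × 6 = 48
  FM03: 7 × 9 × 10 = 630
  FM04: 7 × 2 × 7 = 98
  FM05: 2 × 6 × 9 = 108
  FM06: 5 × 5 × 8 = 200
  FM07: 8 × 4 × 8 = 256
  FM08: 3 × 5 × 4 = 60
Modes with RPN ≥ 88: FM01 (300), FM03 (630), FM04 (98), FM05 (108), FM06 (200), FM07 (256) → 6.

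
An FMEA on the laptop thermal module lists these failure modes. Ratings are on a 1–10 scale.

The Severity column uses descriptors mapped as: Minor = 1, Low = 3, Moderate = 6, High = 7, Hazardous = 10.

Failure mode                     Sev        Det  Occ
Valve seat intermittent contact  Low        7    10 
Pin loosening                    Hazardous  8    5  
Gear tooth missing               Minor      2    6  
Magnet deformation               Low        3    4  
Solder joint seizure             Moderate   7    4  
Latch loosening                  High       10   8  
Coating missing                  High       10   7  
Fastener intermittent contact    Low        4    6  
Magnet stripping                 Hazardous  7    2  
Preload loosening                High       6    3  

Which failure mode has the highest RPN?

RPN = Severity × Occurrence × Detection:
  Valve seat intermittent contact: 3 × 10 × 7 = 210
  Pin loosening: 10 × 5 × 8 = 400
  Gear tooth missing: 1 × 6 × 2 = 12
  Magnet deformation: 3 × 4 × 3 = 36
  Solder joint seizure: 6 × 4 × 7 = 168
  Latch loosening: 7 × 8 × 10 = 560
  Coating missing: 7 × 7 × 10 = 490
  Fastener intermittent contact: 3 × 6 × 4 = 72
  Magnet stripping: 10 × 2 × 7 = 140
  Preload loosening: 7 × 3 × 6 = 126
Highest RPN is 560 → Latch loosening.

Latch loosening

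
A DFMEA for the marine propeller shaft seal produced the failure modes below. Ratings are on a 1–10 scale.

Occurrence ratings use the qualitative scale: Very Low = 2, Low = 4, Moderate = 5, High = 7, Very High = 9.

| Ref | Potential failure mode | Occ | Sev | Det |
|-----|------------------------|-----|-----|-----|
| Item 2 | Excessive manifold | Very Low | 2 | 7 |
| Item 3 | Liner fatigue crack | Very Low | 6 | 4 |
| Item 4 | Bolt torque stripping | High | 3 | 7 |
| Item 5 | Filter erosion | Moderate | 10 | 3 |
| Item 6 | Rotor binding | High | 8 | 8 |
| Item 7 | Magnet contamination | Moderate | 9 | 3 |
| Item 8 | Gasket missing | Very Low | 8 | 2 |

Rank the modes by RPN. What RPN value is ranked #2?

RPN = Severity × Occurrence × Detection:
  Item 2: 2 × 2 × 7 = 28
  Item 3: 6 × 2 × 4 = 48
  Item 4: 3 × 7 × 7 = 147
  Item 5: 10 × 5 × 3 = 150
  Item 6: 8 × 7 × 8 = 448
  Item 7: 9 × 5 × 3 = 135
  Item 8: 8 × 2 × 2 = 32
Sorted descending: 448, 150, 147, 135, 48, 32, 28.
The second-highest RPN is 150 (Item 5).

150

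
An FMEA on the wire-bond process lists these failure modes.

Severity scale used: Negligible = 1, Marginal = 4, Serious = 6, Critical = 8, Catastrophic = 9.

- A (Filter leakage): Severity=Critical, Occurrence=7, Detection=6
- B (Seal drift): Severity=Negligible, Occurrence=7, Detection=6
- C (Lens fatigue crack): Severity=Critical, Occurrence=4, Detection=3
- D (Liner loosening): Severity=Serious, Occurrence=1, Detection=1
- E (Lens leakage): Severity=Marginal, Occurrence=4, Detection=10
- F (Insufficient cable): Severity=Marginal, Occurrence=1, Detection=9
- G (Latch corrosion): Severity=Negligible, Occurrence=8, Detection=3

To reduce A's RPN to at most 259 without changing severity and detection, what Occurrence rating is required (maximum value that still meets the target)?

A: S=8, O=7, D=6 → current RPN = 336.
Fixed product = 48. Need 48 × O ≤ 259, so O ≤ 259/48 = 5.40.
Maximum integer Occurrence rating = 5 (gives RPN 240; O=6 would give 288 > 259).

5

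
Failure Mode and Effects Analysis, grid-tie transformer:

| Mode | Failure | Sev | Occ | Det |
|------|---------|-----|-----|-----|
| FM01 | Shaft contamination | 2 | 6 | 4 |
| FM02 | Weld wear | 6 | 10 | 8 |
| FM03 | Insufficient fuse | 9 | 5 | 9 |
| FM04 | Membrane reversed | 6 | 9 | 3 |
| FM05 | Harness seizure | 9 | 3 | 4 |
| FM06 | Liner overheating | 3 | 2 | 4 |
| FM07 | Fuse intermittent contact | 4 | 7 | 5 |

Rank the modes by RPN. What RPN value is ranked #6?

48

RPN = Severity × Occurrence × Detection:
  FM01: 2 × 6 × 4 = 48
  FM02: 6 × 10 × 8 = 480
  FM03: 9 × 5 × 9 = 405
  FM04: 6 × 9 × 3 = 162
  FM05: 9 × 3 × 4 = 108
  FM06: 3 × 2 × 4 = 24
  FM07: 4 × 7 × 5 = 140
Sorted descending: 480, 405, 162, 140, 108, 48, 24.
The sixth-highest RPN is 48 (FM01).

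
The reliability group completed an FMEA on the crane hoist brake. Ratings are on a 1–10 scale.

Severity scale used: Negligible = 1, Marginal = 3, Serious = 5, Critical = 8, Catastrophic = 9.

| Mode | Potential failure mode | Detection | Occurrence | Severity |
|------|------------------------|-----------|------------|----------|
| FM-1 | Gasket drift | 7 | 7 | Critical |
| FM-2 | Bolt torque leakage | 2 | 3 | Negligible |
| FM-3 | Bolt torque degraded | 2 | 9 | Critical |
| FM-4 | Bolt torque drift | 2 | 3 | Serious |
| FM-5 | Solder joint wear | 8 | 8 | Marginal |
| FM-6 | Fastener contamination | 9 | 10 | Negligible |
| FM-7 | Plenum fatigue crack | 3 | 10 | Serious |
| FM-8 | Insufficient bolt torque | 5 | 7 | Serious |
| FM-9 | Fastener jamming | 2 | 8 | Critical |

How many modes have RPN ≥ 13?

8

RPN = Severity × Occurrence × Detection:
  FM-1: 8 × 7 × 7 = 392
  FM-2: 1 × 3 × 2 = 6
  FM-3: 8 × 9 × 2 = 144
  FM-4: 5 × 3 × 2 = 30
  FM-5: 3 × 8 × 8 = 192
  FM-6: 1 × 10 × 9 = 90
  FM-7: 5 × 10 × 3 = 150
  FM-8: 5 × 7 × 5 = 175
  FM-9: 8 × 8 × 2 = 128
Modes with RPN ≥ 13: FM-1 (392), FM-3 (144), FM-4 (30), FM-5 (192), FM-6 (90), FM-7 (150), FM-8 (175), FM-9 (128) → 8.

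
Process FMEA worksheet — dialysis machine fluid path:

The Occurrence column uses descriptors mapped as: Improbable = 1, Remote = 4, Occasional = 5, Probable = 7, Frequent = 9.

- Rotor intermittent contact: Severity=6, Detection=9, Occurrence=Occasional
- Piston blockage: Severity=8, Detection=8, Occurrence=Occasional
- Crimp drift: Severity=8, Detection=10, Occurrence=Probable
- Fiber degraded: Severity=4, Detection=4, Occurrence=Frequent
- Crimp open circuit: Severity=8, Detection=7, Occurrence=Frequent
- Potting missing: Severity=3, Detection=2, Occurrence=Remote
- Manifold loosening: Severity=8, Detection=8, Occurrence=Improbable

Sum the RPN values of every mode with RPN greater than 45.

RPN = Severity × Occurrence × Detection:
  Rotor intermittent contact: 6 × 5 × 9 = 270
  Piston blockage: 8 × 5 × 8 = 320
  Crimp drift: 8 × 7 × 10 = 560
  Fiber degraded: 4 × 9 × 4 = 144
  Crimp open circuit: 8 × 9 × 7 = 504
  Potting missing: 3 × 4 × 2 = 24
  Manifold loosening: 8 × 1 × 8 = 64
RPN > 45: Rotor intermittent contact (270), Piston blockage (320), Crimp drift (560), Fiber degraded (144), Crimp open circuit (504), Manifold loosening (64).
Sum: 270 + 320 + 560 + 144 + 504 + 64 = 1862.

1862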